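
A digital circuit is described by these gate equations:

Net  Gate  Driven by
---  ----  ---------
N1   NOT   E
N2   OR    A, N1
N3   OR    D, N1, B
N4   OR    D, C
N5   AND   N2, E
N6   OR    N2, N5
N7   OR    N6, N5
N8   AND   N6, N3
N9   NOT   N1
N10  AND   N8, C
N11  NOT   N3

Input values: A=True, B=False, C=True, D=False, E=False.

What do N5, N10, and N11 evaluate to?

N5 = False, N10 = True, N11 = False

N1 = NOT E = NOT False = True
N2 = A OR N1 = True OR True = True
N3 = D OR N1 OR B = False OR True OR False = True
N5 = N2 AND E = True AND False = False
N6 = N2 OR N5 = True OR False = True
N8 = N6 AND N3 = True AND True = True
N10 = N8 AND C = True AND True = True
N11 = NOT N3 = NOT True = False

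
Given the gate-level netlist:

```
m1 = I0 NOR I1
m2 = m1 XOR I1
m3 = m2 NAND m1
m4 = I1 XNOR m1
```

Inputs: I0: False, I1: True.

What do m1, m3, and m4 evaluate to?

m1 = False, m3 = True, m4 = False

m1 = I0 NOR I1 = False NOR True = False
m2 = m1 XOR I1 = False XOR True = True
m3 = m2 NAND m1 = True NAND False = True
m4 = I1 XNOR m1 = True XNOR False = False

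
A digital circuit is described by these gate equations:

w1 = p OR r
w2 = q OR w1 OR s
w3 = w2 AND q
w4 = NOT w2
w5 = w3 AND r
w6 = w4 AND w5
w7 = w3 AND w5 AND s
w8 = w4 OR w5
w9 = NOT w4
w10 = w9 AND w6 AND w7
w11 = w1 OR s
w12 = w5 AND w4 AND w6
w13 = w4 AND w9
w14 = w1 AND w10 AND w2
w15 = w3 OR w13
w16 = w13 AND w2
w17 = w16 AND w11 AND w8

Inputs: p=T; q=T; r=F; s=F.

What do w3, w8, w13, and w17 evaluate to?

w1 = p OR r = T OR F = T
w2 = q OR w1 OR s = T OR T OR F = T
w3 = w2 AND q = T AND T = T
w4 = NOT w2 = NOT T = F
w5 = w3 AND r = T AND F = F
w8 = w4 OR w5 = F OR F = F
w9 = NOT w4 = NOT F = T
w11 = w1 OR s = T OR F = T
w13 = w4 AND w9 = F AND T = F
w16 = w13 AND w2 = F AND T = F
w17 = w16 AND w11 AND w8 = F AND T AND F = F

w3 = T; w8 = F; w13 = F; w17 = F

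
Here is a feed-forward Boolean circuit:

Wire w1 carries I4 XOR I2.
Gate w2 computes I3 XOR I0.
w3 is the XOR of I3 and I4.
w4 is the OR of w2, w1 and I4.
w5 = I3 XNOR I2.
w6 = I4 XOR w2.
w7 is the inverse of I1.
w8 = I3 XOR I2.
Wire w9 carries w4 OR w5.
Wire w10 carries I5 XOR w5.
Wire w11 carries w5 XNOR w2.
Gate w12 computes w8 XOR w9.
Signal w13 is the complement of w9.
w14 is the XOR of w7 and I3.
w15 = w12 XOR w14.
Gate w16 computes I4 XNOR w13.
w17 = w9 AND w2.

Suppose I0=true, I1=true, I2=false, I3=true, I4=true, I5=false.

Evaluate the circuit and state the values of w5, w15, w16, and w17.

w5 = false  w15 = true  w16 = false  w17 = false

w1 = I4 XOR I2 = true XOR false = true
w2 = I3 XOR I0 = true XOR true = false
w4 = w2 OR w1 OR I4 = false OR true OR true = true
w5 = I3 XNOR I2 = true XNOR false = false
w7 = NOT I1 = NOT true = false
w8 = I3 XOR I2 = true XOR false = true
w9 = w4 OR w5 = true OR false = true
w12 = w8 XOR w9 = true XOR true = false
w13 = NOT w9 = NOT true = false
w14 = w7 XOR I3 = false XOR true = true
w15 = w12 XOR w14 = false XOR true = true
w16 = I4 XNOR w13 = true XNOR false = false
w17 = w9 AND w2 = true AND false = false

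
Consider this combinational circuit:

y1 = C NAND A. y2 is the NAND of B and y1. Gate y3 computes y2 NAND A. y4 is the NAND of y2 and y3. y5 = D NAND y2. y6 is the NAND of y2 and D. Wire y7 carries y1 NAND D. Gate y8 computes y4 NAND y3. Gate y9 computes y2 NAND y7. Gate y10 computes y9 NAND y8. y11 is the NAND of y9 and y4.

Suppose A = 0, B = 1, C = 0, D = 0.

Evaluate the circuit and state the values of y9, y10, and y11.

y1 = C NAND A = 0 NAND 0 = 1
y2 = B NAND y1 = 1 NAND 1 = 0
y3 = y2 NAND A = 0 NAND 0 = 1
y4 = y2 NAND y3 = 0 NAND 1 = 1
y7 = y1 NAND D = 1 NAND 0 = 1
y8 = y4 NAND y3 = 1 NAND 1 = 0
y9 = y2 NAND y7 = 0 NAND 1 = 1
y10 = y9 NAND y8 = 1 NAND 0 = 1
y11 = y9 NAND y4 = 1 NAND 1 = 0

y9 = 1  y10 = 1  y11 = 0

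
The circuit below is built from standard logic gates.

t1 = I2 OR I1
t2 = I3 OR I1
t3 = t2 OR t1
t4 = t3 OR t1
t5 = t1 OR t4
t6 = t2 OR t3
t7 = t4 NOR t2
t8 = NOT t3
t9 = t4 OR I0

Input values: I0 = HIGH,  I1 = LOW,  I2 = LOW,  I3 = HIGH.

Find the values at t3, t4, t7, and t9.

t1 = I2 OR I1 = LOW OR LOW = LOW
t2 = I3 OR I1 = HIGH OR LOW = HIGH
t3 = t2 OR t1 = HIGH OR LOW = HIGH
t4 = t3 OR t1 = HIGH OR LOW = HIGH
t7 = t4 NOR t2 = HIGH NOR HIGH = LOW
t9 = t4 OR I0 = HIGH OR HIGH = HIGH

t3 = HIGH, t4 = HIGH, t7 = LOW, t9 = HIGH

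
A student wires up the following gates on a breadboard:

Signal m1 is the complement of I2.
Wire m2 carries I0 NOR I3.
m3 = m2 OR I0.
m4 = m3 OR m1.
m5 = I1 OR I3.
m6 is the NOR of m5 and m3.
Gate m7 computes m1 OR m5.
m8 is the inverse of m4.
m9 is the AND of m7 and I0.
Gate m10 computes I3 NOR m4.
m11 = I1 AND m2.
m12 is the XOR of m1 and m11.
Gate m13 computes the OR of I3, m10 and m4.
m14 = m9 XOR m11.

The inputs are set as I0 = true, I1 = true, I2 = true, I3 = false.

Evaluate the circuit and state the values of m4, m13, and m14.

m4 = true, m13 = true, m14 = true

m1 = NOT I2 = NOT true = false
m2 = I0 NOR I3 = true NOR false = false
m3 = m2 OR I0 = false OR true = true
m4 = m3 OR m1 = true OR false = true
m5 = I1 OR I3 = true OR false = true
m7 = m1 OR m5 = false OR true = true
m9 = m7 AND I0 = true AND true = true
m10 = I3 NOR m4 = false NOR true = false
m11 = I1 AND m2 = true AND false = false
m13 = I3 OR m10 OR m4 = false OR false OR true = true
m14 = m9 XOR m11 = true XOR false = true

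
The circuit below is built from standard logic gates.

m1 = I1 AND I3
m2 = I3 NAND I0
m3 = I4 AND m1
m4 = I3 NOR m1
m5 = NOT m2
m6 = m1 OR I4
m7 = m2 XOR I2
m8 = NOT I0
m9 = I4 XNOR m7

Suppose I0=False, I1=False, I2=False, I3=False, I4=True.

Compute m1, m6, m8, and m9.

m1 = I1 AND I3 = False AND False = False
m2 = I3 NAND I0 = False NAND False = True
m6 = m1 OR I4 = False OR True = True
m7 = m2 XOR I2 = True XOR False = True
m8 = NOT I0 = NOT False = True
m9 = I4 XNOR m7 = True XNOR True = True

m1 = False, m6 = True, m8 = True, m9 = True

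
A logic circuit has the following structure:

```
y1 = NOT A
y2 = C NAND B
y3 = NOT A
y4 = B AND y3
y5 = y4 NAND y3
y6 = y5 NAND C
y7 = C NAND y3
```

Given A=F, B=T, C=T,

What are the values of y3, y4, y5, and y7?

y3 = NOT A = NOT F = T
y4 = B AND y3 = T AND T = T
y5 = y4 NAND y3 = T NAND T = F
y7 = C NAND y3 = T NAND T = F

y3 = T; y4 = T; y5 = F; y7 = F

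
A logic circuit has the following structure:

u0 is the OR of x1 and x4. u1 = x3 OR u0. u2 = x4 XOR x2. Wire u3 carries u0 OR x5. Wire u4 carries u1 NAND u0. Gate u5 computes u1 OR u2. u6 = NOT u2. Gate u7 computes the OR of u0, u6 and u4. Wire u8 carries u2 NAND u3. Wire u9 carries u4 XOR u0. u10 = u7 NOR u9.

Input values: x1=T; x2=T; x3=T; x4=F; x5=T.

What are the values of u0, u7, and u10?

u0 = x1 OR x4 = T OR F = T
u1 = x3 OR u0 = T OR T = T
u2 = x4 XOR x2 = F XOR T = T
u4 = u1 NAND u0 = T NAND T = F
u6 = NOT u2 = NOT T = F
u7 = u0 OR u6 OR u4 = T OR F OR F = T
u9 = u4 XOR u0 = F XOR T = T
u10 = u7 NOR u9 = T NOR T = F

u0 = T; u7 = T; u10 = F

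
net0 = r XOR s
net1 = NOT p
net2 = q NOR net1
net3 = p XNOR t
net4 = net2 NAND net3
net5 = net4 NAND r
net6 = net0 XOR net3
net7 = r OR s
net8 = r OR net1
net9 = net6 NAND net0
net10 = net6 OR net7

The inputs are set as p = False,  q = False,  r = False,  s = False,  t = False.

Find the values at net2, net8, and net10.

net2 = False  net8 = True  net10 = True

net0 = r XOR s = False XOR False = False
net1 = NOT p = NOT False = True
net2 = q NOR net1 = False NOR True = False
net3 = p XNOR t = False XNOR False = True
net6 = net0 XOR net3 = False XOR True = True
net7 = r OR s = False OR False = False
net8 = r OR net1 = False OR True = True
net10 = net6 OR net7 = True OR False = True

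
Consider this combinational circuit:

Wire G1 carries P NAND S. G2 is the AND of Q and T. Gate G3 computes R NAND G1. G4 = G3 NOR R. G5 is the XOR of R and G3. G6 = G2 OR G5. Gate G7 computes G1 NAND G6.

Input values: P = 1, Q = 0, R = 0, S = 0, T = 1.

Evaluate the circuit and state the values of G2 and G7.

G2 = 0  G7 = 0

G1 = P NAND S = 1 NAND 0 = 1
G2 = Q AND T = 0 AND 1 = 0
G3 = R NAND G1 = 0 NAND 1 = 1
G5 = R XOR G3 = 0 XOR 1 = 1
G6 = G2 OR G5 = 0 OR 1 = 1
G7 = G1 NAND G6 = 1 NAND 1 = 0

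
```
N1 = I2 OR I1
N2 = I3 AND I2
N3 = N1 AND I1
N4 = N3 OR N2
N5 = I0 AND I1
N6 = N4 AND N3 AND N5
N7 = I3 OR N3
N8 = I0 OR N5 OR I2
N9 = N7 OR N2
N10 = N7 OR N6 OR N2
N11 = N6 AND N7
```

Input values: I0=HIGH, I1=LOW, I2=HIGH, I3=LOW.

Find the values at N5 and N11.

N1 = I2 OR I1 = HIGH OR LOW = HIGH
N2 = I3 AND I2 = LOW AND HIGH = LOW
N3 = N1 AND I1 = HIGH AND LOW = LOW
N4 = N3 OR N2 = LOW OR LOW = LOW
N5 = I0 AND I1 = HIGH AND LOW = LOW
N6 = N4 AND N3 AND N5 = LOW AND LOW AND LOW = LOW
N7 = I3 OR N3 = LOW OR LOW = LOW
N11 = N6 AND N7 = LOW AND LOW = LOW

N5 = LOW, N11 = LOW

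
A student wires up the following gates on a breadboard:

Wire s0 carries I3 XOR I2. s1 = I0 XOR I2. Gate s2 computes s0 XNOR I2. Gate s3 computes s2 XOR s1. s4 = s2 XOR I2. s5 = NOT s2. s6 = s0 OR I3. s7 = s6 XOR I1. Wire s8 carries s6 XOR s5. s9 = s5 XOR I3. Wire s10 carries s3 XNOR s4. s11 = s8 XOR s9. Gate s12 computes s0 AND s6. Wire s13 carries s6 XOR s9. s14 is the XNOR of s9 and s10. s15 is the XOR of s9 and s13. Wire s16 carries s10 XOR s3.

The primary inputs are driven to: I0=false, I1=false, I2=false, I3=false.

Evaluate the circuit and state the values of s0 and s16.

s0 = false, s16 = false

s0 = I3 XOR I2 = false XOR false = false
s1 = I0 XOR I2 = false XOR false = false
s2 = s0 XNOR I2 = false XNOR false = true
s3 = s2 XOR s1 = true XOR false = true
s4 = s2 XOR I2 = true XOR false = true
s10 = s3 XNOR s4 = true XNOR true = true
s16 = s10 XOR s3 = true XOR true = false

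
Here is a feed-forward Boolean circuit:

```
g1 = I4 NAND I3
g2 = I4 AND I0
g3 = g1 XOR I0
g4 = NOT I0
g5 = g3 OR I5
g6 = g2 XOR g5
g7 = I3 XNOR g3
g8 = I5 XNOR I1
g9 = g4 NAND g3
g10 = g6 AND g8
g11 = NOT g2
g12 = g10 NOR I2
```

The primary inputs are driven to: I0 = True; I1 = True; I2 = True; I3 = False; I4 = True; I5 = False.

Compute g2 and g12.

g2 = True, g12 = False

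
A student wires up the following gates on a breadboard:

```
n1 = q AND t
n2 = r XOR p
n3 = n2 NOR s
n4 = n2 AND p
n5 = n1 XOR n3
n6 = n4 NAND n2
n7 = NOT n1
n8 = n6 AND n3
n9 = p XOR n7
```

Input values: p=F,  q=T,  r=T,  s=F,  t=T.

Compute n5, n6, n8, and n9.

n1 = q AND t = T AND T = T
n2 = r XOR p = T XOR F = T
n3 = n2 NOR s = T NOR F = F
n4 = n2 AND p = T AND F = F
n5 = n1 XOR n3 = T XOR F = T
n6 = n4 NAND n2 = F NAND T = T
n7 = NOT n1 = NOT T = F
n8 = n6 AND n3 = T AND F = F
n9 = p XOR n7 = F XOR F = F

n5 = T, n6 = T, n8 = F, n9 = F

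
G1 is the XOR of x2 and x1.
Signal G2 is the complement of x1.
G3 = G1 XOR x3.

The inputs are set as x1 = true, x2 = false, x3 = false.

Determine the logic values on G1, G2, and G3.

G1 = true; G2 = false; G3 = true

G1 = x2 XOR x1 = false XOR true = true
G2 = NOT x1 = NOT true = false
G3 = G1 XOR x3 = true XOR false = true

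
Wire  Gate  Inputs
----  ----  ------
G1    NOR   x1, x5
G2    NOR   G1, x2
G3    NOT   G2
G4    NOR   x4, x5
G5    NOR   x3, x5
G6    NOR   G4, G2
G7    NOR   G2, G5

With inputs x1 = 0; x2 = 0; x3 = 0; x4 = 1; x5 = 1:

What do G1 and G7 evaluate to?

G1 = 0  G7 = 0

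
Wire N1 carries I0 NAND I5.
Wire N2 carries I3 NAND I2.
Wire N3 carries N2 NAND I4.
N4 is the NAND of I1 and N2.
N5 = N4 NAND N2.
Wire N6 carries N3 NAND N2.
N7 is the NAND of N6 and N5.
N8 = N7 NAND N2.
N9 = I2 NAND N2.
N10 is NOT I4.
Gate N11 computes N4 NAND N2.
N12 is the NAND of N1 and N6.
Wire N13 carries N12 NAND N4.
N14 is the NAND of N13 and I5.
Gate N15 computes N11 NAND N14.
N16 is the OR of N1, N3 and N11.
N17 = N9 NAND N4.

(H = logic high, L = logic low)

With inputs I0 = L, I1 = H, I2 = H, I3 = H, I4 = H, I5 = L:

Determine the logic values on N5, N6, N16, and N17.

N5 = H; N6 = H; N16 = H; N17 = L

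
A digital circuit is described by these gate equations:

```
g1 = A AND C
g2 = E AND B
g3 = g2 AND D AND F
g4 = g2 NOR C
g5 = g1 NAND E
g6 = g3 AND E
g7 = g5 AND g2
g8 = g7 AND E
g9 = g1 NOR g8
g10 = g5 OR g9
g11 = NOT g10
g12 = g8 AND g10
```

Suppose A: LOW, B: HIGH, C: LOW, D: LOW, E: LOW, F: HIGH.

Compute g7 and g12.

g7 = LOW; g12 = LOW

g1 = A AND C = LOW AND LOW = LOW
g2 = E AND B = LOW AND HIGH = LOW
g5 = g1 NAND E = LOW NAND LOW = HIGH
g7 = g5 AND g2 = HIGH AND LOW = LOW
g8 = g7 AND E = LOW AND LOW = LOW
g9 = g1 NOR g8 = LOW NOR LOW = HIGH
g10 = g5 OR g9 = HIGH OR HIGH = HIGH
g12 = g8 AND g10 = LOW AND HIGH = LOW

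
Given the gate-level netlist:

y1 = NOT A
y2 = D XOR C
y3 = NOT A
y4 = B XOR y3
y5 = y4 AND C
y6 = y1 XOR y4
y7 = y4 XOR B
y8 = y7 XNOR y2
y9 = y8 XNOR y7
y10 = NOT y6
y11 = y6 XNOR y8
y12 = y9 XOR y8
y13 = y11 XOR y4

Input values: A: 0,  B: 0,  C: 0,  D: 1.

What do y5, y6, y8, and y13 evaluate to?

y1 = NOT A = NOT 0 = 1
y2 = D XOR C = 1 XOR 0 = 1
y3 = NOT A = NOT 0 = 1
y4 = B XOR y3 = 0 XOR 1 = 1
y5 = y4 AND C = 1 AND 0 = 0
y6 = y1 XOR y4 = 1 XOR 1 = 0
y7 = y4 XOR B = 1 XOR 0 = 1
y8 = y7 XNOR y2 = 1 XNOR 1 = 1
y11 = y6 XNOR y8 = 0 XNOR 1 = 0
y13 = y11 XOR y4 = 0 XOR 1 = 1

y5 = 0, y6 = 0, y8 = 1, y13 = 1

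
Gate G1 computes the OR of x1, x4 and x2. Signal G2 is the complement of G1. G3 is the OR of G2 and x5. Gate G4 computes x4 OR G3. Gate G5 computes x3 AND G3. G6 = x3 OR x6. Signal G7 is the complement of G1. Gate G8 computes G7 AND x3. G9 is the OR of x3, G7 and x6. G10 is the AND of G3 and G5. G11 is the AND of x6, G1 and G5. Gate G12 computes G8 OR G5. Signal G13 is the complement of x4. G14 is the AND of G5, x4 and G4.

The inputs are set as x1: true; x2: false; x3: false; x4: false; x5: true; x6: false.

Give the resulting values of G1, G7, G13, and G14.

G1 = x1 OR x4 OR x2 = true OR false OR false = true
G2 = NOT G1 = NOT true = false
G3 = G2 OR x5 = false OR true = true
G4 = x4 OR G3 = false OR true = true
G5 = x3 AND G3 = false AND true = false
G7 = NOT G1 = NOT true = false
G13 = NOT x4 = NOT false = true
G14 = G5 AND x4 AND G4 = false AND false AND true = false

G1 = true, G7 = false, G13 = true, G14 = false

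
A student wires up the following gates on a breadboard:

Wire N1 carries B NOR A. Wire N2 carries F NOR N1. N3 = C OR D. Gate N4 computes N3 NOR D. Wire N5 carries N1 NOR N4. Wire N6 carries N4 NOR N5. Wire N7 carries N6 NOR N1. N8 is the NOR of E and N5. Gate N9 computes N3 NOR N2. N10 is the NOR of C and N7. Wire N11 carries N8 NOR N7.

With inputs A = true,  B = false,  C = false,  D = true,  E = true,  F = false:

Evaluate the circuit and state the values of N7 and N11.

N7 = true; N11 = false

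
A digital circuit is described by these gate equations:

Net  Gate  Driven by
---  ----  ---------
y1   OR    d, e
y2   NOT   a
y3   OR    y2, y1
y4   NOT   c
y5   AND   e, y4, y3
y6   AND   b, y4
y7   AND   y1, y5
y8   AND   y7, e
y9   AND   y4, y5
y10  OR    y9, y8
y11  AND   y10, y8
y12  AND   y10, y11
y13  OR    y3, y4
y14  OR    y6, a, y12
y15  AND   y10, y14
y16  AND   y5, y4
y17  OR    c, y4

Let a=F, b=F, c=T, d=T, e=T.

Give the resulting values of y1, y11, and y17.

y1 = T, y11 = F, y17 = T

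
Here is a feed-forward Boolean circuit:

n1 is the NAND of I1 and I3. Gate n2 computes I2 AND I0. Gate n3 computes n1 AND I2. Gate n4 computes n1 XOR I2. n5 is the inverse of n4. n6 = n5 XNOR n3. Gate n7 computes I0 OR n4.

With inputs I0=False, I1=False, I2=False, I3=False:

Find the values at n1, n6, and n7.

n1 = True  n6 = True  n7 = True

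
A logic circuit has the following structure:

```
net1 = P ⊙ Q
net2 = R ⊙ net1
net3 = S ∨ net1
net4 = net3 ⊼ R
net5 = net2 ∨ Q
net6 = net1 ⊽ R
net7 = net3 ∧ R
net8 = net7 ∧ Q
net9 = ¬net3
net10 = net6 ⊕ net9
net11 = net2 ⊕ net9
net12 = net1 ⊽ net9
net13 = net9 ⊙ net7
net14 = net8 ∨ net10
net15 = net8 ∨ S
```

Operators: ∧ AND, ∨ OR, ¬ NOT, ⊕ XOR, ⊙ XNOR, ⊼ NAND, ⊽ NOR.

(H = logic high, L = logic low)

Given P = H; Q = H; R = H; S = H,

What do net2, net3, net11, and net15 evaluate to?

net2 = H; net3 = H; net11 = H; net15 = H

net1 = P XNOR Q = H XNOR H = H
net2 = R XNOR net1 = H XNOR H = H
net3 = S OR net1 = H OR H = H
net7 = net3 AND R = H AND H = H
net8 = net7 AND Q = H AND H = H
net9 = NOT net3 = NOT H = L
net11 = net2 XOR net9 = H XOR L = H
net15 = net8 OR S = H OR H = H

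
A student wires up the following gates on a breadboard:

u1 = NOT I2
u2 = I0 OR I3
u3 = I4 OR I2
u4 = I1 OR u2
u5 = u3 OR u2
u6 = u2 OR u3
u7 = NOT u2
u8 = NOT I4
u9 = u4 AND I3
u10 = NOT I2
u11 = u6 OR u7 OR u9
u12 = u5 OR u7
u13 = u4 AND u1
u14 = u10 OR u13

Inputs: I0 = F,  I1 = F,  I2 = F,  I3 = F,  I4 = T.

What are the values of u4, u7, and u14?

u1 = NOT I2 = NOT F = T
u2 = I0 OR I3 = F OR F = F
u4 = I1 OR u2 = F OR F = F
u7 = NOT u2 = NOT F = T
u10 = NOT I2 = NOT F = T
u13 = u4 AND u1 = F AND T = F
u14 = u10 OR u13 = T OR F = T

u4 = F, u7 = T, u14 = T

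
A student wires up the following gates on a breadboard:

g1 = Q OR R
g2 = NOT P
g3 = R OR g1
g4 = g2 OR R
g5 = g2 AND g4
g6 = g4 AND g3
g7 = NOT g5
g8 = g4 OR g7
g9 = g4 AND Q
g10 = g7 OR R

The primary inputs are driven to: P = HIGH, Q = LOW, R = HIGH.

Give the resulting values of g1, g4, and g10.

g1 = Q OR R = LOW OR HIGH = HIGH
g2 = NOT P = NOT HIGH = LOW
g4 = g2 OR R = LOW OR HIGH = HIGH
g5 = g2 AND g4 = LOW AND HIGH = LOW
g7 = NOT g5 = NOT LOW = HIGH
g10 = g7 OR R = HIGH OR HIGH = HIGH

g1 = HIGH; g4 = HIGH; g10 = HIGH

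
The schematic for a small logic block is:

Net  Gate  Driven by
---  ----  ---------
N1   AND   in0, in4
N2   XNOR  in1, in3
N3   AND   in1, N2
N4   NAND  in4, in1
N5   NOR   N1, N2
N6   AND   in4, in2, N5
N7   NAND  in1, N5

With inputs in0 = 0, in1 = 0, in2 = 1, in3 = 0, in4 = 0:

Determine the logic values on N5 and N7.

N1 = in0 AND in4 = 0 AND 0 = 0
N2 = in1 XNOR in3 = 0 XNOR 0 = 1
N5 = N1 NOR N2 = 0 NOR 1 = 0
N7 = in1 NAND N5 = 0 NAND 0 = 1

N5 = 0, N7 = 1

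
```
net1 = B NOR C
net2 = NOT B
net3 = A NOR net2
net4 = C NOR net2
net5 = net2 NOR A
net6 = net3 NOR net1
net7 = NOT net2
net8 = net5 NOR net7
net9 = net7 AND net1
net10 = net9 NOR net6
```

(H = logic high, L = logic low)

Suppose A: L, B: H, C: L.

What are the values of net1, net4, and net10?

net1 = L, net4 = H, net10 = H

net1 = B NOR C = H NOR L = L
net2 = NOT B = NOT H = L
net3 = A NOR net2 = L NOR L = H
net4 = C NOR net2 = L NOR L = H
net6 = net3 NOR net1 = H NOR L = L
net7 = NOT net2 = NOT L = H
net9 = net7 AND net1 = H AND L = L
net10 = net9 NOR net6 = L NOR L = H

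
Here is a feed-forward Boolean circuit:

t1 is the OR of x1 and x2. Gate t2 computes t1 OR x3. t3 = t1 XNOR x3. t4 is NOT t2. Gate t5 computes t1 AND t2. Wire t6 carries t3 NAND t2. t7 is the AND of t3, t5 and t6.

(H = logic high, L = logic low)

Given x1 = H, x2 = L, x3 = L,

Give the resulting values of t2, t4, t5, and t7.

t2 = H  t4 = L  t5 = H  t7 = L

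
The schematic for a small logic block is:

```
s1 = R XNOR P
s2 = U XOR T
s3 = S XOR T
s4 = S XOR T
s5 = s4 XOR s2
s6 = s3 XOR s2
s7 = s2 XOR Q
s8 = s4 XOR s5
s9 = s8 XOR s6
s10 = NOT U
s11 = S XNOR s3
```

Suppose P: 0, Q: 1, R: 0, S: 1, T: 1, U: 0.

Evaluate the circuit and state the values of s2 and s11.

s2 = U XOR T = 0 XOR 1 = 1
s3 = S XOR T = 1 XOR 1 = 0
s11 = S XNOR s3 = 1 XNOR 0 = 0

s2 = 1; s11 = 0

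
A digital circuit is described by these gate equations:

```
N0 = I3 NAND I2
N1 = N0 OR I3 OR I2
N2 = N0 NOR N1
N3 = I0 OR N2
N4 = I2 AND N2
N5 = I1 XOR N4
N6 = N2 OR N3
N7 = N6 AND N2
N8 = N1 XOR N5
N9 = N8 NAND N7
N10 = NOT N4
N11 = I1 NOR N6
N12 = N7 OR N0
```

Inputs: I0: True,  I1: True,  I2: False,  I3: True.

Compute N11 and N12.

N11 = False  N12 = True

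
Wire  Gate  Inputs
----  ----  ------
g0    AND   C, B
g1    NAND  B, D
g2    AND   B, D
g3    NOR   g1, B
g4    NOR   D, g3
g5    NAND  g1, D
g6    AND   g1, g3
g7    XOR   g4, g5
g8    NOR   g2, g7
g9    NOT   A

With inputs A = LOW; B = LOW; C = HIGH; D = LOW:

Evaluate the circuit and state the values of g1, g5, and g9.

g1 = HIGH, g5 = HIGH, g9 = HIGH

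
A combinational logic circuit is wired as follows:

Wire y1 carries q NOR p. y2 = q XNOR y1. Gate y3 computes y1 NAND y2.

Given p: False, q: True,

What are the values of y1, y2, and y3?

y1 = False; y2 = False; y3 = True

y1 = q NOR p = True NOR False = False
y2 = q XNOR y1 = True XNOR False = False
y3 = y1 NAND y2 = False NAND False = True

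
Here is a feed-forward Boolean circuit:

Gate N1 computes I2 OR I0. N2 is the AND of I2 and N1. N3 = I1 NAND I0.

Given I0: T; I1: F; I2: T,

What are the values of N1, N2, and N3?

N1 = T; N2 = T; N3 = T

N1 = I2 OR I0 = T OR T = T
N2 = I2 AND N1 = T AND T = T
N3 = I1 NAND I0 = F NAND T = T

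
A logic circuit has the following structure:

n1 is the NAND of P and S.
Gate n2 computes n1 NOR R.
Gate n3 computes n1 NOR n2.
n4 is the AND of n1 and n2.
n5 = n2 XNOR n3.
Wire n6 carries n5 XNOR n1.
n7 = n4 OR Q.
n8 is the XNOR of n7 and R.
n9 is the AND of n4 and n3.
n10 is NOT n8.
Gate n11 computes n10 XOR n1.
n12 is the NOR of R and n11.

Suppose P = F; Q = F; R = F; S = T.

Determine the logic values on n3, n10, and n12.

n1 = P NAND S = F NAND T = T
n2 = n1 NOR R = T NOR F = F
n3 = n1 NOR n2 = T NOR F = F
n4 = n1 AND n2 = T AND F = F
n7 = n4 OR Q = F OR F = F
n8 = n7 XNOR R = F XNOR F = T
n10 = NOT n8 = NOT T = F
n11 = n10 XOR n1 = F XOR T = T
n12 = R NOR n11 = F NOR T = F

n3 = F, n10 = F, n12 = F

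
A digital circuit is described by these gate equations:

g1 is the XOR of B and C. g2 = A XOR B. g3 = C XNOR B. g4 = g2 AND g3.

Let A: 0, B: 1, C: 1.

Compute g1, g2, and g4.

g1 = 0, g2 = 1, g4 = 1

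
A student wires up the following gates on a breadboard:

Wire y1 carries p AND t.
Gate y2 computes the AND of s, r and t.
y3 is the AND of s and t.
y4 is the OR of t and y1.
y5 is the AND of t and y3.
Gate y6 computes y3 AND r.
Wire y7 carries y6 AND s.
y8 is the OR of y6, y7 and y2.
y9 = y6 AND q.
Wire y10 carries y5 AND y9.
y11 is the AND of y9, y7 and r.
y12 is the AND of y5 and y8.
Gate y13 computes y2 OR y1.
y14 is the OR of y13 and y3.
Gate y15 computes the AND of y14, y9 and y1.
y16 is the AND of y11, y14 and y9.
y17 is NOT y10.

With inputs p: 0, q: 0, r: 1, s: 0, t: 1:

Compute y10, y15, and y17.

y10 = 0  y15 = 0  y17 = 1

y1 = p AND t = 0 AND 1 = 0
y2 = s AND r AND t = 0 AND 1 AND 1 = 0
y3 = s AND t = 0 AND 1 = 0
y5 = t AND y3 = 1 AND 0 = 0
y6 = y3 AND r = 0 AND 1 = 0
y9 = y6 AND q = 0 AND 0 = 0
y10 = y5 AND y9 = 0 AND 0 = 0
y13 = y2 OR y1 = 0 OR 0 = 0
y14 = y13 OR y3 = 0 OR 0 = 0
y15 = y14 AND y9 AND y1 = 0 AND 0 AND 0 = 0
y17 = NOT y10 = NOT 0 = 1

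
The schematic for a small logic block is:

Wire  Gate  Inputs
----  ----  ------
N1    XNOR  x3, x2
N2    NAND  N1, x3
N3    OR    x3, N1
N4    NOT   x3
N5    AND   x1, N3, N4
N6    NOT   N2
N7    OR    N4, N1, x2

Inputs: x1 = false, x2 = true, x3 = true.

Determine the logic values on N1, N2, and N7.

N1 = x3 XNOR x2 = true XNOR true = true
N2 = N1 NAND x3 = true NAND true = false
N4 = NOT x3 = NOT true = false
N7 = N4 OR N1 OR x2 = false OR true OR true = true

N1 = true; N2 = false; N7 = true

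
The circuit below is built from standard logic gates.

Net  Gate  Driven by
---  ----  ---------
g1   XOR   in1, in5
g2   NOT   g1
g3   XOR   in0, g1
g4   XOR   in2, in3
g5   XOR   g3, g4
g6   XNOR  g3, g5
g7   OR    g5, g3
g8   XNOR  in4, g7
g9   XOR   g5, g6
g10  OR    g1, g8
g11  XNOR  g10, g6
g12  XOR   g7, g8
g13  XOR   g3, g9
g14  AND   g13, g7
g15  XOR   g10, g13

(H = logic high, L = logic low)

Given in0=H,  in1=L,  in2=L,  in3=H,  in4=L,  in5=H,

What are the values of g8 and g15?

g8 = L, g15 = L

g1 = in1 XOR in5 = L XOR H = H
g3 = in0 XOR g1 = H XOR H = L
g4 = in2 XOR in3 = L XOR H = H
g5 = g3 XOR g4 = L XOR H = H
g6 = g3 XNOR g5 = L XNOR H = L
g7 = g5 OR g3 = H OR L = H
g8 = in4 XNOR g7 = L XNOR H = L
g9 = g5 XOR g6 = H XOR L = H
g10 = g1 OR g8 = H OR L = H
g13 = g3 XOR g9 = L XOR H = H
g15 = g10 XOR g13 = H XOR H = L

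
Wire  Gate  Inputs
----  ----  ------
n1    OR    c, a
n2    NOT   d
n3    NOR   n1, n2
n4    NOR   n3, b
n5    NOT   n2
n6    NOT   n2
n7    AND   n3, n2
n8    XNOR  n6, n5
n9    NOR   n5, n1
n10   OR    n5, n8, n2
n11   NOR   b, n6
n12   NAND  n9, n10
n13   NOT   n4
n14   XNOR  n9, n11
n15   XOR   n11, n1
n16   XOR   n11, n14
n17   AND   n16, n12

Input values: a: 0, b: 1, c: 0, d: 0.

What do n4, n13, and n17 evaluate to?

n1 = c OR a = 0 OR 0 = 0
n2 = NOT d = NOT 0 = 1
n3 = n1 NOR n2 = 0 NOR 1 = 0
n4 = n3 NOR b = 0 NOR 1 = 0
n5 = NOT n2 = NOT 1 = 0
n6 = NOT n2 = NOT 1 = 0
n8 = n6 XNOR n5 = 0 XNOR 0 = 1
n9 = n5 NOR n1 = 0 NOR 0 = 1
n10 = n5 OR n8 OR n2 = 0 OR 1 OR 1 = 1
n11 = b NOR n6 = 1 NOR 0 = 0
n12 = n9 NAND n10 = 1 NAND 1 = 0
n13 = NOT n4 = NOT 0 = 1
n14 = n9 XNOR n11 = 1 XNOR 0 = 0
n16 = n11 XOR n14 = 0 XOR 0 = 0
n17 = n16 AND n12 = 0 AND 0 = 0

n4 = 0, n13 = 1, n17 = 0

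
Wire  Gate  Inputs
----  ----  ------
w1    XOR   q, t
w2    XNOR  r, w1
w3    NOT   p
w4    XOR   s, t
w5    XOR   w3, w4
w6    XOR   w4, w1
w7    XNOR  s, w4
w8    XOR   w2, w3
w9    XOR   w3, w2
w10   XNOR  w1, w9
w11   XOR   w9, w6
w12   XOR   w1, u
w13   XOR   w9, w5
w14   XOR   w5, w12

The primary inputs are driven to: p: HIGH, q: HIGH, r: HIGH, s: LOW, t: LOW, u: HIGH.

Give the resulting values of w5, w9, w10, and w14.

w5 = LOW; w9 = HIGH; w10 = HIGH; w14 = LOW

w1 = q XOR t = HIGH XOR LOW = HIGH
w2 = r XNOR w1 = HIGH XNOR HIGH = HIGH
w3 = NOT p = NOT HIGH = LOW
w4 = s XOR t = LOW XOR LOW = LOW
w5 = w3 XOR w4 = LOW XOR LOW = LOW
w9 = w3 XOR w2 = LOW XOR HIGH = HIGH
w10 = w1 XNOR w9 = HIGH XNOR HIGH = HIGH
w12 = w1 XOR u = HIGH XOR HIGH = LOW
w14 = w5 XOR w12 = LOW XOR LOW = LOW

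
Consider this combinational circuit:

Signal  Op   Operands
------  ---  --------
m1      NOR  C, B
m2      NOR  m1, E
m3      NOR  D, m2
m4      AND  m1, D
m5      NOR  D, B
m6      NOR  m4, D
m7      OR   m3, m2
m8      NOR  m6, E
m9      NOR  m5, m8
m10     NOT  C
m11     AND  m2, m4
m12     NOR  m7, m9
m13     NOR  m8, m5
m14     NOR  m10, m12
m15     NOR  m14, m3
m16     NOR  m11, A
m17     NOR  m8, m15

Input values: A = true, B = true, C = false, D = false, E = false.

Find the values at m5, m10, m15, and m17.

m1 = C NOR B = false NOR true = false
m2 = m1 NOR E = false NOR false = true
m3 = D NOR m2 = false NOR true = false
m4 = m1 AND D = false AND false = false
m5 = D NOR B = false NOR true = false
m6 = m4 NOR D = false NOR false = true
m7 = m3 OR m2 = false OR true = true
m8 = m6 NOR E = true NOR false = false
m9 = m5 NOR m8 = false NOR false = true
m10 = NOT C = NOT false = true
m12 = m7 NOR m9 = true NOR true = false
m14 = m10 NOR m12 = true NOR false = false
m15 = m14 NOR m3 = false NOR false = true
m17 = m8 NOR m15 = false NOR true = false

m5 = false, m10 = true, m15 = true, m17 = false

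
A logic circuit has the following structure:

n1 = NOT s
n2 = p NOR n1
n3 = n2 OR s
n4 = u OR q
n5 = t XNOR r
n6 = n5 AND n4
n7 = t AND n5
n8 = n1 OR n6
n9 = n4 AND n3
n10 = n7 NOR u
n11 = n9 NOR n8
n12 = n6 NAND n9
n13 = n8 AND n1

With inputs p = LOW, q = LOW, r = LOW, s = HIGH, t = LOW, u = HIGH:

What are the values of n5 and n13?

n1 = NOT s = NOT HIGH = LOW
n4 = u OR q = HIGH OR LOW = HIGH
n5 = t XNOR r = LOW XNOR LOW = HIGH
n6 = n5 AND n4 = HIGH AND HIGH = HIGH
n8 = n1 OR n6 = LOW OR HIGH = HIGH
n13 = n8 AND n1 = HIGH AND LOW = LOW

n5 = HIGH; n13 = LOW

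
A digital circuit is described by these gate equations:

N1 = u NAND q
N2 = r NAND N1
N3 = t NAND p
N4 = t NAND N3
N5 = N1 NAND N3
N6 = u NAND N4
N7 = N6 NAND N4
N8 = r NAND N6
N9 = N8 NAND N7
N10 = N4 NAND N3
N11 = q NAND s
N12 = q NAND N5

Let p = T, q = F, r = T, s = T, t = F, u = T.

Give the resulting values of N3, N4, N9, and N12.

N3 = T; N4 = T; N9 = F; N12 = T

N1 = u NAND q = T NAND F = T
N3 = t NAND p = F NAND T = T
N4 = t NAND N3 = F NAND T = T
N5 = N1 NAND N3 = T NAND T = F
N6 = u NAND N4 = T NAND T = F
N7 = N6 NAND N4 = F NAND T = T
N8 = r NAND N6 = T NAND F = T
N9 = N8 NAND N7 = T NAND T = F
N12 = q NAND N5 = F NAND F = T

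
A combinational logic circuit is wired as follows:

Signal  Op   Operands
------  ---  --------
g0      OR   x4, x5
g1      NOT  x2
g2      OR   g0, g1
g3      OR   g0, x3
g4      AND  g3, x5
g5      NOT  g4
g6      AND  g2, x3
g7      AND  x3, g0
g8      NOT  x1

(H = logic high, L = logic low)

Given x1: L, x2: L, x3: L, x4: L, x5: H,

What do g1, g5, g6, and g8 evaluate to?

g1 = H, g5 = L, g6 = L, g8 = H

g0 = x4 OR x5 = L OR H = H
g1 = NOT x2 = NOT L = H
g2 = g0 OR g1 = H OR H = H
g3 = g0 OR x3 = H OR L = H
g4 = g3 AND x5 = H AND H = H
g5 = NOT g4 = NOT H = L
g6 = g2 AND x3 = H AND L = L
g8 = NOT x1 = NOT L = H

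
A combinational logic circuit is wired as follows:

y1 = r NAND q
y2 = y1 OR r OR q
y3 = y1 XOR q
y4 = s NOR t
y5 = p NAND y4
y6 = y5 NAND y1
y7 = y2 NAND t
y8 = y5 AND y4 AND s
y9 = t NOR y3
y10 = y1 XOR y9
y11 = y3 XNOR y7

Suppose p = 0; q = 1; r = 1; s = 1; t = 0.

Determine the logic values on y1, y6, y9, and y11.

y1 = r NAND q = 1 NAND 1 = 0
y2 = y1 OR r OR q = 0 OR 1 OR 1 = 1
y3 = y1 XOR q = 0 XOR 1 = 1
y4 = s NOR t = 1 NOR 0 = 0
y5 = p NAND y4 = 0 NAND 0 = 1
y6 = y5 NAND y1 = 1 NAND 0 = 1
y7 = y2 NAND t = 1 NAND 0 = 1
y9 = t NOR y3 = 0 NOR 1 = 0
y11 = y3 XNOR y7 = 1 XNOR 1 = 1

y1 = 0  y6 = 1  y9 = 0  y11 = 1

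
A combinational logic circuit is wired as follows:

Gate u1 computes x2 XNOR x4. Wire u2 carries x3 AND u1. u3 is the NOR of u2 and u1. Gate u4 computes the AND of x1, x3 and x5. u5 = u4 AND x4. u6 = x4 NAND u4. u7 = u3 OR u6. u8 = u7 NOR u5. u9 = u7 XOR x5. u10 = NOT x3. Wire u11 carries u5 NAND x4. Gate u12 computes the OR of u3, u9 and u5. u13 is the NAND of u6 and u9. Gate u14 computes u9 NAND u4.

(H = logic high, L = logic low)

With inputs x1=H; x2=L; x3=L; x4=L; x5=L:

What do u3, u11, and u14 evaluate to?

u1 = x2 XNOR x4 = L XNOR L = H
u2 = x3 AND u1 = L AND H = L
u3 = u2 NOR u1 = L NOR H = L
u4 = x1 AND x3 AND x5 = H AND L AND L = L
u5 = u4 AND x4 = L AND L = L
u6 = x4 NAND u4 = L NAND L = H
u7 = u3 OR u6 = L OR H = H
u9 = u7 XOR x5 = H XOR L = H
u11 = u5 NAND x4 = L NAND L = H
u14 = u9 NAND u4 = H NAND L = H

u3 = L  u11 = H  u14 = H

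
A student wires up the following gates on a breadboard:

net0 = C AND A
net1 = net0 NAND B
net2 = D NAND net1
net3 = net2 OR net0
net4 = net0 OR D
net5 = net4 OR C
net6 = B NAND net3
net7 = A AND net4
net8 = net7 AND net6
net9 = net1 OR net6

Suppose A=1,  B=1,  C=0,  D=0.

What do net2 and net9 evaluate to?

net0 = C AND A = 0 AND 1 = 0
net1 = net0 NAND B = 0 NAND 1 = 1
net2 = D NAND net1 = 0 NAND 1 = 1
net3 = net2 OR net0 = 1 OR 0 = 1
net6 = B NAND net3 = 1 NAND 1 = 0
net9 = net1 OR net6 = 1 OR 0 = 1

net2 = 1, net9 = 1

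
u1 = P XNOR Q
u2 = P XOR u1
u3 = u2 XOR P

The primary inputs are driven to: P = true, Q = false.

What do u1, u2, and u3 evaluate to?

u1 = P XNOR Q = true XNOR false = false
u2 = P XOR u1 = true XOR false = true
u3 = u2 XOR P = true XOR true = false

u1 = false; u2 = true; u3 = false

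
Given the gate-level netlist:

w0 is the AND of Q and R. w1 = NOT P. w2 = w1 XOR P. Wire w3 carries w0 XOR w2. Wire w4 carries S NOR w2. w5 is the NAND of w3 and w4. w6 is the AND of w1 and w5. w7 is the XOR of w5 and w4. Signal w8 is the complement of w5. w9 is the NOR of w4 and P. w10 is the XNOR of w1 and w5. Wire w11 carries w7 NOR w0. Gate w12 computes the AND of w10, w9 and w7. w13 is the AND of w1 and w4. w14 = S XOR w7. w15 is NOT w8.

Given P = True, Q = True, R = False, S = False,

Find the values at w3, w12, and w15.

w3 = True, w12 = False, w15 = True

w0 = Q AND R = True AND False = False
w1 = NOT P = NOT True = False
w2 = w1 XOR P = False XOR True = True
w3 = w0 XOR w2 = False XOR True = True
w4 = S NOR w2 = False NOR True = False
w5 = w3 NAND w4 = True NAND False = True
w7 = w5 XOR w4 = True XOR False = True
w8 = NOT w5 = NOT True = False
w9 = w4 NOR P = False NOR True = False
w10 = w1 XNOR w5 = False XNOR True = False
w12 = w10 AND w9 AND w7 = False AND False AND True = False
w15 = NOT w8 = NOT False = True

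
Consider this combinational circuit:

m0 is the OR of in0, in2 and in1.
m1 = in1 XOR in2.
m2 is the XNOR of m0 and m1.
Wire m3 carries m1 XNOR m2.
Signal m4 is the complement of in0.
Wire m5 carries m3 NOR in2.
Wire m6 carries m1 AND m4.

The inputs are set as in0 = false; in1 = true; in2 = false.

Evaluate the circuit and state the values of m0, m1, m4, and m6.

m0 = true, m1 = true, m4 = true, m6 = true

m0 = in0 OR in2 OR in1 = false OR false OR true = true
m1 = in1 XOR in2 = true XOR false = true
m4 = NOT in0 = NOT false = true
m6 = m1 AND m4 = true AND true = true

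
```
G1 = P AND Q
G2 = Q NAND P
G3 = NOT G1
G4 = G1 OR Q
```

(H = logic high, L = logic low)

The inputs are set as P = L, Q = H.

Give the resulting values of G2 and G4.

G2 = H; G4 = H

G1 = P AND Q = L AND H = L
G2 = Q NAND P = H NAND L = H
G4 = G1 OR Q = L OR H = H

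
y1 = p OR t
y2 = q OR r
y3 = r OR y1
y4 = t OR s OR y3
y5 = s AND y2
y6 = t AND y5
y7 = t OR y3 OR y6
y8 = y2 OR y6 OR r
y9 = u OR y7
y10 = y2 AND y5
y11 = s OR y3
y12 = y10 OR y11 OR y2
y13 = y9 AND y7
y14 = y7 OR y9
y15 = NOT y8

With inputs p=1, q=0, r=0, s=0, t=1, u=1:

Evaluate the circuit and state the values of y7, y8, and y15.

y7 = 1, y8 = 0, y15 = 1

y1 = p OR t = 1 OR 1 = 1
y2 = q OR r = 0 OR 0 = 0
y3 = r OR y1 = 0 OR 1 = 1
y5 = s AND y2 = 0 AND 0 = 0
y6 = t AND y5 = 1 AND 0 = 0
y7 = t OR y3 OR y6 = 1 OR 1 OR 0 = 1
y8 = y2 OR y6 OR r = 0 OR 0 OR 0 = 0
y15 = NOT y8 = NOT 0 = 1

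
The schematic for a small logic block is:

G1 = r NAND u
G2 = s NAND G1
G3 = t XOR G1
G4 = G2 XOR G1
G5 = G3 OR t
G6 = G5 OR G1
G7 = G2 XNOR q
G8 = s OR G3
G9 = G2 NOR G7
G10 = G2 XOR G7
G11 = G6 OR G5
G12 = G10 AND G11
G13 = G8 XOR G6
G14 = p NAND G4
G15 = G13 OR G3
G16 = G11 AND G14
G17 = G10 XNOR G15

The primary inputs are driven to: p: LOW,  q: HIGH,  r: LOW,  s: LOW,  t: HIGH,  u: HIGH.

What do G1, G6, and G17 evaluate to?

G1 = HIGH  G6 = HIGH  G17 = LOW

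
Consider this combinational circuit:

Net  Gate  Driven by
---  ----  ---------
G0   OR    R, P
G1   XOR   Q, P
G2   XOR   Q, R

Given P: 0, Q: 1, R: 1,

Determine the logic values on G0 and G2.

G0 = 1  G2 = 0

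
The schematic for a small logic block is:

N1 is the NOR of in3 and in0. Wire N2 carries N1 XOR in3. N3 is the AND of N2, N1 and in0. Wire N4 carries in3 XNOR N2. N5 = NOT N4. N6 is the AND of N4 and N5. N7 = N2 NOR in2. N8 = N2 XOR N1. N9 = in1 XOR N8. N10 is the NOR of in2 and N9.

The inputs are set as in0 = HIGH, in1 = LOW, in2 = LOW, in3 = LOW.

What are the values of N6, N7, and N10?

N1 = in3 NOR in0 = LOW NOR HIGH = LOW
N2 = N1 XOR in3 = LOW XOR LOW = LOW
N4 = in3 XNOR N2 = LOW XNOR LOW = HIGH
N5 = NOT N4 = NOT HIGH = LOW
N6 = N4 AND N5 = HIGH AND LOW = LOW
N7 = N2 NOR in2 = LOW NOR LOW = HIGH
N8 = N2 XOR N1 = LOW XOR LOW = LOW
N9 = in1 XOR N8 = LOW XOR LOW = LOW
N10 = in2 NOR N9 = LOW NOR LOW = HIGH

N6 = LOW, N7 = HIGH, N10 = HIGH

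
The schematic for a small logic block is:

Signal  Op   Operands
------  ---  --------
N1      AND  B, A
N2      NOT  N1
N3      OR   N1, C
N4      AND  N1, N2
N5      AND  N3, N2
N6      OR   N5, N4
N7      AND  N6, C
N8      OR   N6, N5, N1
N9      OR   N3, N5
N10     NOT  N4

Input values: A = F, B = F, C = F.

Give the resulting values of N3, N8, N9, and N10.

N3 = F; N8 = F; N9 = F; N10 = T

N1 = B AND A = F AND F = F
N2 = NOT N1 = NOT F = T
N3 = N1 OR C = F OR F = F
N4 = N1 AND N2 = F AND T = F
N5 = N3 AND N2 = F AND T = F
N6 = N5 OR N4 = F OR F = F
N8 = N6 OR N5 OR N1 = F OR F OR F = F
N9 = N3 OR N5 = F OR F = F
N10 = NOT N4 = NOT F = T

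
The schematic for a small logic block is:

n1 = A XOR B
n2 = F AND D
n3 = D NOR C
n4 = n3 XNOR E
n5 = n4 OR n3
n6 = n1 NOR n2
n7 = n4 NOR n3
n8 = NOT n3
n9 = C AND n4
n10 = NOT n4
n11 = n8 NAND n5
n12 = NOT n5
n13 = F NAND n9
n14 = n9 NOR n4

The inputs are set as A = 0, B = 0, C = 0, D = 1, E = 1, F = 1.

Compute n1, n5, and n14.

n1 = 0, n5 = 0, n14 = 1

n1 = A XOR B = 0 XOR 0 = 0
n3 = D NOR C = 1 NOR 0 = 0
n4 = n3 XNOR E = 0 XNOR 1 = 0
n5 = n4 OR n3 = 0 OR 0 = 0
n9 = C AND n4 = 0 AND 0 = 0
n14 = n9 NOR n4 = 0 NOR 0 = 1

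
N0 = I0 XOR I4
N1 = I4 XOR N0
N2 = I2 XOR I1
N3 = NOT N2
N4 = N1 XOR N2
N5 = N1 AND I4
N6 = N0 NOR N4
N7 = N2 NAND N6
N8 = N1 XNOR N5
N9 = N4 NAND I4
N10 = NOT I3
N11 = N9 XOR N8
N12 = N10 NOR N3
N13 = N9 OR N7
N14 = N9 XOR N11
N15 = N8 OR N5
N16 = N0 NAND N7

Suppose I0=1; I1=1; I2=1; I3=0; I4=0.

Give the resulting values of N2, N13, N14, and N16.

N2 = 0, N13 = 1, N14 = 0, N16 = 0

N0 = I0 XOR I4 = 1 XOR 0 = 1
N1 = I4 XOR N0 = 0 XOR 1 = 1
N2 = I2 XOR I1 = 1 XOR 1 = 0
N4 = N1 XOR N2 = 1 XOR 0 = 1
N5 = N1 AND I4 = 1 AND 0 = 0
N6 = N0 NOR N4 = 1 NOR 1 = 0
N7 = N2 NAND N6 = 0 NAND 0 = 1
N8 = N1 XNOR N5 = 1 XNOR 0 = 0
N9 = N4 NAND I4 = 1 NAND 0 = 1
N11 = N9 XOR N8 = 1 XOR 0 = 1
N13 = N9 OR N7 = 1 OR 1 = 1
N14 = N9 XOR N11 = 1 XOR 1 = 0
N16 = N0 NAND N7 = 1 NAND 1 = 0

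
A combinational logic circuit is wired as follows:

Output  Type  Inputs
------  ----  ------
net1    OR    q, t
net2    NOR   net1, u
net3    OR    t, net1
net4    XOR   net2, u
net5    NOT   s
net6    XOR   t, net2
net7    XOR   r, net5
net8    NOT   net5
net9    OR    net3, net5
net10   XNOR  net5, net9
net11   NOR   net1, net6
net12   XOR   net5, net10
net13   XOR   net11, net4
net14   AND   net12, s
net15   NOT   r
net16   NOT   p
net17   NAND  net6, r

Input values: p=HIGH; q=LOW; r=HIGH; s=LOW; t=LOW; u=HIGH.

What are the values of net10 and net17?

net10 = HIGH, net17 = HIGH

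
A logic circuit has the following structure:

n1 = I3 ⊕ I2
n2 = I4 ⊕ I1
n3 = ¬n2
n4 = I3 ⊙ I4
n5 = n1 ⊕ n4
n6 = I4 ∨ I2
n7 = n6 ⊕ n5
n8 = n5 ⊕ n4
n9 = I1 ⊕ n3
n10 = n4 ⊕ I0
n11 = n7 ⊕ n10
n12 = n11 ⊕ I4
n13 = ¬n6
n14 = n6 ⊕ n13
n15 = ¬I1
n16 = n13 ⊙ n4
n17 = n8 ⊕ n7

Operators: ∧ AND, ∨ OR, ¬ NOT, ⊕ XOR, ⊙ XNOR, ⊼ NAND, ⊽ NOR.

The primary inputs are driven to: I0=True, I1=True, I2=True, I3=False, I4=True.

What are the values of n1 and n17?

n1 = True, n17 = True

n1 = I3 XOR I2 = False XOR True = True
n4 = I3 XNOR I4 = False XNOR True = False
n5 = n1 XOR n4 = True XOR False = True
n6 = I4 OR I2 = True OR True = True
n7 = n6 XOR n5 = True XOR True = False
n8 = n5 XOR n4 = True XOR False = True
n17 = n8 XOR n7 = True XOR False = True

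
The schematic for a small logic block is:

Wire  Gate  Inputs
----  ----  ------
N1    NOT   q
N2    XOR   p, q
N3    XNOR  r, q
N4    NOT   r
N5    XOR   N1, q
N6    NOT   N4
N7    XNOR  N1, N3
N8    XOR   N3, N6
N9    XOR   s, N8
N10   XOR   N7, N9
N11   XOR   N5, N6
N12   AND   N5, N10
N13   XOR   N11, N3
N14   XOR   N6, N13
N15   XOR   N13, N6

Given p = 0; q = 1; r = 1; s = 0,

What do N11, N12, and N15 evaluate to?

N1 = NOT q = NOT 1 = 0
N3 = r XNOR q = 1 XNOR 1 = 1
N4 = NOT r = NOT 1 = 0
N5 = N1 XOR q = 0 XOR 1 = 1
N6 = NOT N4 = NOT 0 = 1
N7 = N1 XNOR N3 = 0 XNOR 1 = 0
N8 = N3 XOR N6 = 1 XOR 1 = 0
N9 = s XOR N8 = 0 XOR 0 = 0
N10 = N7 XOR N9 = 0 XOR 0 = 0
N11 = N5 XOR N6 = 1 XOR 1 = 0
N12 = N5 AND N10 = 1 AND 0 = 0
N13 = N11 XOR N3 = 0 XOR 1 = 1
N15 = N13 XOR N6 = 1 XOR 1 = 0

N11 = 0, N12 = 0, N15 = 0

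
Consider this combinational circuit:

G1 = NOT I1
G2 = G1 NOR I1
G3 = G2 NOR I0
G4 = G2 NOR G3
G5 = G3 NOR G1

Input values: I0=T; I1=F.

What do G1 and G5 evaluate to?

G1 = T; G5 = F

G1 = NOT I1 = NOT F = T
G2 = G1 NOR I1 = T NOR F = F
G3 = G2 NOR I0 = F NOR T = F
G5 = G3 NOR G1 = F NOR T = F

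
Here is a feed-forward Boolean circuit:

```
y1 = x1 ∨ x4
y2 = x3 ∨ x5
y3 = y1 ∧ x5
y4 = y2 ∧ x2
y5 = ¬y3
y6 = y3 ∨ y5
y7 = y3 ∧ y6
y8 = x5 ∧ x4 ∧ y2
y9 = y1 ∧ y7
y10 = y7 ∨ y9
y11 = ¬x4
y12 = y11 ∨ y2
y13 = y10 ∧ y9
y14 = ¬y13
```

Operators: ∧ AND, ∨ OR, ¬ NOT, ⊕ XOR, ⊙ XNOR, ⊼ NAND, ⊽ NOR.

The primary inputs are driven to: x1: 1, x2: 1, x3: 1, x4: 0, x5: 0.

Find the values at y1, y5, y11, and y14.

y1 = 1; y5 = 1; y11 = 1; y14 = 1

y1 = x1 OR x4 = 1 OR 0 = 1
y3 = y1 AND x5 = 1 AND 0 = 0
y5 = NOT y3 = NOT 0 = 1
y6 = y3 OR y5 = 0 OR 1 = 1
y7 = y3 AND y6 = 0 AND 1 = 0
y9 = y1 AND y7 = 1 AND 0 = 0
y10 = y7 OR y9 = 0 OR 0 = 0
y11 = NOT x4 = NOT 0 = 1
y13 = y10 AND y9 = 0 AND 0 = 0
y14 = NOT y13 = NOT 0 = 1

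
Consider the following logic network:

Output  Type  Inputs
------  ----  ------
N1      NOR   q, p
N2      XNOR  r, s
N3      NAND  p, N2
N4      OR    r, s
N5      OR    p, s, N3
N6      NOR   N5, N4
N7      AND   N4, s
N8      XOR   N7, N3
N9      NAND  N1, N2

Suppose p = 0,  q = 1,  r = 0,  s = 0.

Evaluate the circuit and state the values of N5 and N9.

N5 = 1  N9 = 1

N1 = q NOR p = 1 NOR 0 = 0
N2 = r XNOR s = 0 XNOR 0 = 1
N3 = p NAND N2 = 0 NAND 1 = 1
N5 = p OR s OR N3 = 0 OR 0 OR 1 = 1
N9 = N1 NAND N2 = 0 NAND 1 = 1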